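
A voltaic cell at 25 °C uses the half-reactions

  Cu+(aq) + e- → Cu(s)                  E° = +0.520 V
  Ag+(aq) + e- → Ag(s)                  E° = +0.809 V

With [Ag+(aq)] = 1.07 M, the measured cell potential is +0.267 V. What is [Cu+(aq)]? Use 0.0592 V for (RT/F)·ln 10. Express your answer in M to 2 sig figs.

2.5 M

With Ag⁺/Ag at the cathode and Cu⁺/Cu at the anode, E°cell = +0.809 − (+0.520) = +0.289 V (n = 1).
Since E = E° − (0.0592/n)·log Q, log Q = n(E° − E)/0.0592 = 0.372.
For Ag+(aq) + Cu(s) → Ag(s) + Cu+(aq), the reaction quotient is Q = [Cu+(aq)] / [Ag+(aq)].
Substituting the known concentrations and solving, log [Cu+(aq)] = 0.401 and [Cu+(aq)] = 2.5 M.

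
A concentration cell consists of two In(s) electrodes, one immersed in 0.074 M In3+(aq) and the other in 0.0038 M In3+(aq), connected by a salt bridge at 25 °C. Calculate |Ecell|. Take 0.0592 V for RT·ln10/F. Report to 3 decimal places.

For a concentration cell E°cell = 0, since both electrodes use the same couple.
The compartment with the higher In3+(aq) concentration (0.074 M) acts as the cathode; ions are reduced there and produced at the dilute (0.0038 M) anode.
With n = 3, Ecell = −(0.0592/3)·log([dilute]/[conc]) = −(0.0592/3)·log(0.0038/0.074) = +0.025 V.

0.025 V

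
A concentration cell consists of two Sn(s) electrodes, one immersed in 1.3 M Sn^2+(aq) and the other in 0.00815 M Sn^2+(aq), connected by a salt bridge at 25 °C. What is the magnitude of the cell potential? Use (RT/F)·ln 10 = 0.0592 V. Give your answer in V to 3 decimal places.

0.065 V

For a concentration cell E°cell = 0, since both electrodes use the same couple.
The compartment with the higher Sn^2+(aq) concentration (1.3 M) acts as the cathode; ions are reduced there and produced at the dilute (0.00815 M) anode.
With n = 2, Ecell = −(0.0592/2)·log([dilute]/[conc]) = −(0.0592/2)·log(0.00815/1.3) = +0.065 V.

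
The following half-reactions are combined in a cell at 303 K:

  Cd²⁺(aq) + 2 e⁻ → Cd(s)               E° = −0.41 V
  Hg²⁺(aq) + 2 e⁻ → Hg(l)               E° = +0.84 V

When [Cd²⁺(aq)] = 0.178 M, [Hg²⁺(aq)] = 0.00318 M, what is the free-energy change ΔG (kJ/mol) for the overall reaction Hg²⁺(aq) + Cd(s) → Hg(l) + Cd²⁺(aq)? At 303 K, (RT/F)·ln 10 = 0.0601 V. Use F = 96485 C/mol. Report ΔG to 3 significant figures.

−231 kJ/mol

With Hg²⁺/Hg reduced at the cathode, E°cell = +0.84 − (−0.41) = +1.25 V and n = 2.
The reaction quotient is [Cd²⁺(aq)] / [Hg²⁺(aq)] = 56; by Nernst, E = +1.25 − (0.0601/2)(1.748) = +1.1975 V.
Then ΔG = −nFE = −2 × 96485 × +1.1975 J/mol = −231 kJ/mol.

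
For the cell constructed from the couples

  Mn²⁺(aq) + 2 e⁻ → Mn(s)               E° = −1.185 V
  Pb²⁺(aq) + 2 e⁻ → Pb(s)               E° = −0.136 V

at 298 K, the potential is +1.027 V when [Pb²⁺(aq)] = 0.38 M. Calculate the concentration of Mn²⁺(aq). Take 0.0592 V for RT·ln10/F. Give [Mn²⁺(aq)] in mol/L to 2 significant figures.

2.1 M

Pb²⁺/Pb is the cathode (higher E°); E°cell = −0.136 − (−1.185) = +1.049 V with n = 2.
Rearranging E = E° − (0.0592/n)·log Q gives log Q = 2(+1.049 − (+1.027))/0.0592 = 0.743.
For Pb²⁺(aq) + Mn(s) → Pb(s) + Mn²⁺(aq), the reaction quotient is Q = [Mn²⁺(aq)] / [Pb²⁺(aq)].
Solving for the unknown gives log [Mn²⁺(aq)] = 0.323, so [Mn²⁺(aq)] ≈ 2.1 M.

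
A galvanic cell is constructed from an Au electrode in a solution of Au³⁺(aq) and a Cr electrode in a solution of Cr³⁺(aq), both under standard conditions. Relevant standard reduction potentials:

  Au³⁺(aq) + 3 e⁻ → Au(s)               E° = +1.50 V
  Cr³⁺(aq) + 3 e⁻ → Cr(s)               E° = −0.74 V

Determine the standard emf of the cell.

+2.24 V

Of the two couples in this cell, the one with the more positive reduction potential is reduced at the cathode: here that is Au³⁺/Au (+1.50 V); Cr³⁺/Cr (−0.74 V) is the anode.
E°cell = E°(cathode) − E°(anode) = +1.50 − (−0.74) = +2.24 V.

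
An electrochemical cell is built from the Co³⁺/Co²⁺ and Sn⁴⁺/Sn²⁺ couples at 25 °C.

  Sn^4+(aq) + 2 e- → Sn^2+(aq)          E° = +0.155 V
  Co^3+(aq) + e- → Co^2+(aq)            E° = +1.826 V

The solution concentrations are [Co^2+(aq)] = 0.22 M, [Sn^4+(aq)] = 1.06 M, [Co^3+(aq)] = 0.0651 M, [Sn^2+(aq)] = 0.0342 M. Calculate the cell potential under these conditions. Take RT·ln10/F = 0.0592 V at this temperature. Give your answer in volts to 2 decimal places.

+1.60 V

Co³⁺/Co²⁺ is reduced (cathode, E° = +1.826 V) and Sn⁴⁺/Sn²⁺ is oxidized (anode).
E°cell = E°cat − E°an = +1.826 − (+0.155) = +1.671 V; n = 2.
The balanced reaction is 2 Co^3+(aq) + Sn^2+(aq) → 2 Co^2+(aq) + Sn^4+(aq), so Q = ([Co^2+(aq)]^2·[Sn^4+(aq)]) / ([Co^3+(aq)]^2·[Sn^2+(aq)]) = 354 and log Q = 2.549.
Applying E = E° − (RT ln10/nF)·log Q gives +1.671 − (0.0592/2)(2.549) = +1.60 V.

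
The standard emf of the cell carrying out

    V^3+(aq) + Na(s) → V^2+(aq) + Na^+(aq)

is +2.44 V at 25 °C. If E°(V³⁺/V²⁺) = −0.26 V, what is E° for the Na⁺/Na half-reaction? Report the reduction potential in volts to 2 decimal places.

In the reaction as written the V³⁺/V²⁺ couple is reduced (cathode) and Na⁺/Na is oxidized (anode), so E°cell = E°(V³⁺/V²⁺) − E°(Na⁺/Na).
E°(Na⁺/Na) = E°(cathode) − E°cell = −0.26 − (+2.44) = −2.70 V.

−2.70 V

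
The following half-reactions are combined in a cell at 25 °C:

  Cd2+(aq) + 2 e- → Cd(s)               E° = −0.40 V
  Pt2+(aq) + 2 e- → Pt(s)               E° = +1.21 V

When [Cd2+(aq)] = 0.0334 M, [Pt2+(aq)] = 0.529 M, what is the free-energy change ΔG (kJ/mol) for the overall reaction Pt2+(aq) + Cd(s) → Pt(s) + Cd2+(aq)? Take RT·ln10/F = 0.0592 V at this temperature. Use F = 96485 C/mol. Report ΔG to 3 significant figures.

The standard cell potential is +1.21 − (−0.40) = +1.61 V, with n = 2 electrons in the balanced equation.
Here Q = [Cd2+(aq)] / [Pt2+(aq)] = 0.0631 (log Q = −1.200), giving E = +1.61 − (0.0592/2)·(−1.200) = +1.6455 V.
Then ΔG = −nFE = −2 × 96485 × +1.6455 J/mol = −318 kJ/mol.

−318 kJ/mol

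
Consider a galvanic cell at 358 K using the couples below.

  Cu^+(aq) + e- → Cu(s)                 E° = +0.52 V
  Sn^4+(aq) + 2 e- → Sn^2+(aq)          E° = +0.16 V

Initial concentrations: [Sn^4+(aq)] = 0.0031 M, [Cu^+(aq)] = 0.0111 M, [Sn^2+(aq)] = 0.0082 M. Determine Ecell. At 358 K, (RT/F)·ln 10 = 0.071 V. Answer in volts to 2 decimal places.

+0.24 V

Since E°(Cu⁺/Cu) > E°(Sn⁴⁺/Sn²⁺), Cu⁺/Cu serves as the cathode.
The standard potential is +0.52 − (+0.16) = +0.36 V and the balanced reaction transfers n = 2 electrons.
The balanced reaction is 2 Cu^+(aq) + Sn^2+(aq) → 2 Cu(s) + Sn^4+(aq), so Q = [Sn^4+(aq)] / ([Cu^+(aq)]^2·[Sn^2+(aq)]) = 3.07×10^3 and log Q = 3.487.
E = E° − (0.071/n)·log Q = +0.36 − (0.071/2)(3.487) = +0.24 V.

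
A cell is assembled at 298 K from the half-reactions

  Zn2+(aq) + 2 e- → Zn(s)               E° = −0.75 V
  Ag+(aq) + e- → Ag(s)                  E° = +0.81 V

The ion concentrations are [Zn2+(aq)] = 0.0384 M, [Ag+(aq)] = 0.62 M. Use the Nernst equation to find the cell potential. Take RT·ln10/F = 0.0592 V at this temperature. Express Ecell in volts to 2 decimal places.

+1.59 V

Ag⁺/Ag is reduced (cathode, E° = +0.81 V) and Zn²⁺/Zn is oxidized (anode).
The standard potential is +0.81 − (−0.75) = +1.56 V and the balanced reaction transfers n = 2 electrons.
The balanced reaction is 2 Ag+(aq) + Zn(s) → 2 Ag(s) + Zn2+(aq), so Q = [Zn2+(aq)] / [Ag+(aq)]^2 = 0.0999 and log Q = −1.000.
Applying E = E° − (RT ln10/nF)·log Q gives +1.56 − (0.0592/2)(−1.000) = +1.59 V.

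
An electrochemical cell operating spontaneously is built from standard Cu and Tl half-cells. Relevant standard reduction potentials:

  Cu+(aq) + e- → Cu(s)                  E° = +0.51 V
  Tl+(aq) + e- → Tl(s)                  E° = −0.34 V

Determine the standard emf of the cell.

The Cu⁺/Cu couple has the higher E°, so Cu ion is reduced (cathode) and Tl is oxidized (anode).
E°cell = E°(cathode) − E°(anode) = +0.51 − (−0.34) = +0.85 V.

+0.85 V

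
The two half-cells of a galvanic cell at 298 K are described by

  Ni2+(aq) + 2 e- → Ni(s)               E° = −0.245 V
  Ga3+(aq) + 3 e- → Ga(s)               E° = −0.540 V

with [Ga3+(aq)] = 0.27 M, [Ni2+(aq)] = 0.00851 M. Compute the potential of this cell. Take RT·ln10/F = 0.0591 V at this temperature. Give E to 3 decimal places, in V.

Since E°(Ni²⁺/Ni) > E°(Ga³⁺/Ga), Ni²⁺/Ni serves as the cathode.
The standard potential is −0.245 − (−0.540) = +0.295 V and the balanced reaction transfers n = 6 electrons.
The balanced reaction is 3 Ni2+(aq) + 2 Ga(s) → 3 Ni(s) + 2 Ga3+(aq), so Q = [Ga3+(aq)]^2 / [Ni2+(aq)]^3 = 1.18×10^5 and log Q = 5.073.
By the Nernst equation, E = +0.295 − (0.0591/6)·(5.073) = +0.245 V.

+0.245 V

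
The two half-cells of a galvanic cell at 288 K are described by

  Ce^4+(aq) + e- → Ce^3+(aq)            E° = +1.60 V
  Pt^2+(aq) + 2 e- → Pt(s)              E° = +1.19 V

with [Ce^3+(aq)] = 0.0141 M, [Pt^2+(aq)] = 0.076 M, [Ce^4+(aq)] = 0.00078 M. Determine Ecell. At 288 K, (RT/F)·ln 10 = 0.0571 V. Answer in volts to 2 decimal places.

The Ce⁴⁺/Ce³⁺ couple has the more positive E°, so it is the cathode; Pt²⁺/Pt is the anode.
The standard potential is +1.60 − (+1.19) = +0.41 V and the balanced reaction transfers n = 2 electrons.
The balanced reaction is 2 Ce^4+(aq) + Pt(s) → 2 Ce^3+(aq) + Pt^2+(aq), so Q = ([Ce^3+(aq)]^2·[Pt^2+(aq)]) / [Ce^4+(aq)]^2 = 24.8 and log Q = 1.395.
Applying E = E° − (RT ln10/nF)·log Q gives +0.41 − (0.0571/2)(1.395) = +0.37 V.

+0.37 V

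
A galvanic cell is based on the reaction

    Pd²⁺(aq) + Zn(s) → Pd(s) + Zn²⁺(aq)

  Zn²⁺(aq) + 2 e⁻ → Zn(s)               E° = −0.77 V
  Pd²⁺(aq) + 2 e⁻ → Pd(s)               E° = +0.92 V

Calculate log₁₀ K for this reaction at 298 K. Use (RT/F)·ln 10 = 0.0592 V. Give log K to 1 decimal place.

The Pd²⁺/Pd couple is reduced (cathode); E°cell = +0.92 − (−0.77) = +1.69 V with n = 2.
At equilibrium E = 0, so log K = nE°cell / 0.0592 = (2)(+1.69) / 0.0592 = 57.1.

log K = 57.1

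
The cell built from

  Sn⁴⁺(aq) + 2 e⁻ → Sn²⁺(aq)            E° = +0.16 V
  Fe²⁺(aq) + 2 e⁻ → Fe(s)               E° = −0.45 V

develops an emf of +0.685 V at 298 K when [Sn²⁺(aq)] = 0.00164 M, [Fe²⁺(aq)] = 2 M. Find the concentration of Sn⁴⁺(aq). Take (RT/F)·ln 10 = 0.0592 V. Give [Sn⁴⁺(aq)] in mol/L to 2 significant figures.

The Sn⁴⁺/Sn²⁺ couple has the larger reduction potential, so it is the cathode: E°cell = +0.16 − (−0.45) = +0.61 V and n = 2.
Since E = E° − (0.0592/n)·log Q, log Q = n(E° − E)/0.0592 = −2.534.
For Sn⁴⁺(aq) + Fe(s) → Sn²⁺(aq) + Fe²⁺(aq), the reaction quotient is Q = ([Sn²⁺(aq)]·[Fe²⁺(aq)]) / [Sn⁴⁺(aq)].
Substituting the known concentrations and solving, log [Sn⁴⁺(aq)] = 0.050 and [Sn⁴⁺(aq)] = 1.1 M.

1.1 M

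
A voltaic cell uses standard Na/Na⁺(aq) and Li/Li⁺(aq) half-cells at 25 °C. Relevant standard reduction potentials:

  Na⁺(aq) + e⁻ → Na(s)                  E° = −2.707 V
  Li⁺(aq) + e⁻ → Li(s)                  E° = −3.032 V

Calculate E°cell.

The Na⁺/Na couple has the higher E°, so Na ion is reduced (cathode) and Li is oxidized (anode).
E°cell = E°(cathode) − E°(anode) = −2.707 − (−3.032) = +0.325 V.

+0.325 V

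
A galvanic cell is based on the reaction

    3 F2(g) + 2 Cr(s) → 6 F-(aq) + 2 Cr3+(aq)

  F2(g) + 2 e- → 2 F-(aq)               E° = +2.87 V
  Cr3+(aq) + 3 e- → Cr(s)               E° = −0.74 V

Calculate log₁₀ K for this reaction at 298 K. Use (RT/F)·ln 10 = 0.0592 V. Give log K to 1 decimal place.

The F₂/F⁻ couple is reduced (cathode); E°cell = +2.87 − (−0.74) = +3.61 V with n = 6.
At equilibrium E = 0, so log K = nE°cell / 0.0592 = (6)(+3.61) / 0.0592 = 365.9.

log K = 365.9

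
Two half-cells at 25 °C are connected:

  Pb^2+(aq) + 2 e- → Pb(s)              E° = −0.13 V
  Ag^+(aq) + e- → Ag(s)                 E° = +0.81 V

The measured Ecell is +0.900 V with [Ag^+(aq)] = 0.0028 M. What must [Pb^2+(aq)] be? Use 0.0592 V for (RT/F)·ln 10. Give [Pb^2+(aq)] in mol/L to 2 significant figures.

0.00018 M

The Ag⁺/Ag couple has the larger reduction potential, so it is the cathode: E°cell = +0.81 − (−0.13) = +0.94 V and n = 2.
Since E = E° − (0.0592/n)·log Q, log Q = n(E° − E)/0.0592 = 1.351.
The balanced reaction is 2 Ag^+(aq) + Pb(s) → 2 Ag(s) + Pb^2+(aq), so Q = [Pb^2+(aq)] / [Ag^+(aq)]^2.
Substituting the known concentrations and solving, log [Pb^2+(aq)] = −3.755 and [Pb^2+(aq)] = 0.00018 M.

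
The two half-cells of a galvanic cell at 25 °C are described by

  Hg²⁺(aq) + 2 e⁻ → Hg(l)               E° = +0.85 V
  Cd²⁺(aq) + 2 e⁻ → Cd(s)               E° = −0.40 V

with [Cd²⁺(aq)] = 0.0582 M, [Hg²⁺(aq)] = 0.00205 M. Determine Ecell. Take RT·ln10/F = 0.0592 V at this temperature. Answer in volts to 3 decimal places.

Since E°(Hg²⁺/Hg) > E°(Cd²⁺/Cd), Hg²⁺/Hg serves as the cathode.
E°cell = +0.85 − (−0.40) = +1.25 V, with n = 2 electrons transferred.
Balancing gives Hg²⁺(aq) + Cd(s) → Hg(l) + Cd²⁺(aq); hence Q = [Cd²⁺(aq)] / [Hg²⁺(aq)] = 28.4 (log Q = 1.453).
E = E° − (0.0592/n)·log Q = +1.25 − (0.0592/2)(1.453) = +1.207 V.

+1.207 V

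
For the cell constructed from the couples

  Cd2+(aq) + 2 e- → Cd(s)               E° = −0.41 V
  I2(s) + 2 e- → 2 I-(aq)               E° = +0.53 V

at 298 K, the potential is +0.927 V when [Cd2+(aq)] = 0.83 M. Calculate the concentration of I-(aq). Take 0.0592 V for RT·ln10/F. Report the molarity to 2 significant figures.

1.8 M

I₂/I⁻ is the cathode (higher E°); E°cell = +0.53 − (−0.41) = +0.94 V with n = 2.
From the Nernst equation, log Q = n(E° − E)/0.0592 = 2·(+0.94 − (+0.927))/0.0592 = 0.439.
For I2(s) + Cd(s) → 2 I-(aq) + Cd2+(aq), the reaction quotient is Q = [I-(aq)]^2·[Cd2+(aq)].
Isolating [I-(aq)] in Q = 10^{0.439} yields log [I-(aq)] = 0.260, i.e. 1.8 M.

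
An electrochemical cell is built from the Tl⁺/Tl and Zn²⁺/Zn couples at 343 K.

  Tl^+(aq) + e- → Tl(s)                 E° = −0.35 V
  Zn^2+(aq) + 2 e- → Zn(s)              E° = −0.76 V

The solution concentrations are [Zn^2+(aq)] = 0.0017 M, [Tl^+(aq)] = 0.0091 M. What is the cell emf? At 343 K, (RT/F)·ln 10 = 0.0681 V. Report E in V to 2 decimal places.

Since E°(Tl⁺/Tl) > E°(Zn²⁺/Zn), Tl⁺/Tl serves as the cathode.
E°cell = E°cat − E°an = −0.35 − (−0.76) = +0.41 V; n = 2.
For the overall reaction 2 Tl^+(aq) + Zn(s) → 2 Tl(s) + Zn^2+(aq), Q = [Zn^2+(aq)] / [Tl^+(aq)]^2 = 20.5, giving log Q = 1.312.
By the Nernst equation, E = +0.41 − (0.0681/2)·(1.312) = +0.37 V.

+0.37 V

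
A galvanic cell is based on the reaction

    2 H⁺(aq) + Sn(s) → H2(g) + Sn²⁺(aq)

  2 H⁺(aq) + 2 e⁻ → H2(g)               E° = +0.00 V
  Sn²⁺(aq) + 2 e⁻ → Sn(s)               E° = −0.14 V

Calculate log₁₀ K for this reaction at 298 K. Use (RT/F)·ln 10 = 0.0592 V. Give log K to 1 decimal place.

The 2H⁺/H₂ couple is reduced (cathode); E°cell = +0.00 − (−0.14) = +0.14 V with n = 2.
At equilibrium E = 0, so log K = nE°cell / 0.0592 = (2)(+0.14) / 0.0592 = 4.7.

log K = 4.7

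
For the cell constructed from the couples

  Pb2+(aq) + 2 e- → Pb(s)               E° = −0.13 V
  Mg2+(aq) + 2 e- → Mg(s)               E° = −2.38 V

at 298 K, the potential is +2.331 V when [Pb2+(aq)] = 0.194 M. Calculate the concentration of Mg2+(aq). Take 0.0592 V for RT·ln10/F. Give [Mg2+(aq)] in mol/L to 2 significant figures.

With Pb²⁺/Pb at the cathode and Mg²⁺/Mg at the anode, E°cell = −0.13 − (−2.38) = +2.25 V (n = 2).
From the Nernst equation, log Q = n(E° − E)/0.0592 = 2·(+2.25 − (+2.331))/0.0592 = −2.736.
For Pb2+(aq) + Mg(s) → Pb(s) + Mg2+(aq), the reaction quotient is Q = [Mg2+(aq)] / [Pb2+(aq)].
Substituting the known concentrations and solving, log [Mg2+(aq)] = −3.448 and [Mg2+(aq)] = 0.00036 M.

0.00036 M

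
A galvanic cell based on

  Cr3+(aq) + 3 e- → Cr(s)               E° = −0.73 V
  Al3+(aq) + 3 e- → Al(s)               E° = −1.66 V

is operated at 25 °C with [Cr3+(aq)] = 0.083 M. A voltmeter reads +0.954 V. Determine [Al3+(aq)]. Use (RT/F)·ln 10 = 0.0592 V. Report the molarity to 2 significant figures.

0.0050 M

Cr³⁺/Cr is the cathode (higher E°); E°cell = −0.73 − (−1.66) = +0.93 V with n = 3.
Rearranging E = E° − (0.0592/n)·log Q gives log Q = 3(+0.93 − (+0.954))/0.0592 = −1.216.
Balancing electrons gives Cr3+(aq) + Al(s) → Cr(s) + Al3+(aq); thus Q = [Al3+(aq)] / [Cr3+(aq)].
Isolating [Al3+(aq)] in Q = 10^{−1.216} yields log [Al3+(aq)] = −2.297, i.e. 0.0050 M.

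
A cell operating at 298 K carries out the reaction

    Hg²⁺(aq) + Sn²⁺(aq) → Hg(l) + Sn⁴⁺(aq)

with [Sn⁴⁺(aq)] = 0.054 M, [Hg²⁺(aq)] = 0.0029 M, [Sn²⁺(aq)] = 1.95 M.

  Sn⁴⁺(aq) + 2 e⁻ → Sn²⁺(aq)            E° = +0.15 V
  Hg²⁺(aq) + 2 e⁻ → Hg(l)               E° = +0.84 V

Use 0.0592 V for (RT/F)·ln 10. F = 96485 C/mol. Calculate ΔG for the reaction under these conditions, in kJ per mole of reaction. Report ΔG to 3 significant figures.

−128 kJ/mol

With Hg²⁺/Hg reduced at the cathode, E°cell = +0.84 − (+0.15) = +0.69 V and n = 2.
The reaction quotient is [Sn⁴⁺(aq)] / ([Hg²⁺(aq)]·[Sn²⁺(aq)]) = 9.55; by Nernst, E = +0.69 − (0.0592/2)(0.980) = +0.6610 V.
ΔG = −nFE = −(2)(96485)(+0.6610) J/mol = −128 kJ/mol.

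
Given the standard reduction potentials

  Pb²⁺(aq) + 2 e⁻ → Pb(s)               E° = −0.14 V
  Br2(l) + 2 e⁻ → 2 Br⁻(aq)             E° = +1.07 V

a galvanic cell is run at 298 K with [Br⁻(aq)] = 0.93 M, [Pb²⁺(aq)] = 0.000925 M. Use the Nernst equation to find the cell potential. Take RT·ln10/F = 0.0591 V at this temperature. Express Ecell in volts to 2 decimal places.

Since E°(Br₂/Br⁻) > E°(Pb²⁺/Pb), Br₂/Br⁻ serves as the cathode.
The standard potential is +1.07 − (−0.14) = +1.21 V and the balanced reaction transfers n = 2 electrons.
Balancing gives Br2(l) + Pb(s) → 2 Br⁻(aq) + Pb²⁺(aq); hence Q = [Br⁻(aq)]^2·[Pb²⁺(aq)] = 0.0008 (log Q = −3.097).
By the Nernst equation, E = +1.21 − (0.0591/2)·(−3.097) = +1.30 V.

+1.30 V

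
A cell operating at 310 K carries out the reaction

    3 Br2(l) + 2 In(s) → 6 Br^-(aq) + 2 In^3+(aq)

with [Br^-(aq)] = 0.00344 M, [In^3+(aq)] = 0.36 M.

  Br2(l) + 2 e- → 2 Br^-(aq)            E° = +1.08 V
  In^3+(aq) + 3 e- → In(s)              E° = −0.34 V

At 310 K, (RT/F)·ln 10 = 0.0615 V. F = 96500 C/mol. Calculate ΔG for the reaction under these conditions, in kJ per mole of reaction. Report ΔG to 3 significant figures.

−915 kJ/mol

The standard cell potential is +1.08 − (−0.34) = +1.42 V, with n = 6 electrons in the balanced equation.
Q = [Br^-(aq)]^6·[In^3+(aq)]^2 = 2.15×10^−16, so log Q = −15.668 and E = +1.42 − (0.0615/6)(−15.668) = +1.5806 V.
Then ΔG = −nFE = −6 × 96500 × +1.5806 J/mol = −915 kJ/mol.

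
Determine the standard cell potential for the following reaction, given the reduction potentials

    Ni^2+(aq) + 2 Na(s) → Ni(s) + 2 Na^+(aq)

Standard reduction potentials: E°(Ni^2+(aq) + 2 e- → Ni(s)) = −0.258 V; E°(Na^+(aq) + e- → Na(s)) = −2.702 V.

+2.444 V

In the reaction as written, Ni^2+(aq) is reduced (cathode) and Na^+(aq) is produced by oxidation at the anode.
E°cell = E°(cathode) − E°(anode) = −0.258 − (−2.702) = +2.444 V.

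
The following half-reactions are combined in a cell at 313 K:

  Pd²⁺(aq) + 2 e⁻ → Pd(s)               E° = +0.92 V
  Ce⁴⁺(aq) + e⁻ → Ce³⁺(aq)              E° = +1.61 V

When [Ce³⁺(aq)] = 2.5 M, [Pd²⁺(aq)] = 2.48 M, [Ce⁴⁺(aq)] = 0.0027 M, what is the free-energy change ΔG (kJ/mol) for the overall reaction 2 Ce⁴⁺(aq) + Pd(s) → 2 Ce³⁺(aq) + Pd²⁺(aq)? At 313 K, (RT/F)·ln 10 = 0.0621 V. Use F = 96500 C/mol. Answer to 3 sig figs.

The standard cell potential is +1.61 − (+0.92) = +0.69 V, with n = 2 electrons in the balanced equation.
The reaction quotient is ([Ce³⁺(aq)]^2·[Pd²⁺(aq)]) / [Ce⁴⁺(aq)]^2 = 2.13×10^6; by Nernst, E = +0.69 − (0.0621/2)(6.328) = +0.4935 V.
ΔG = −nFE = −(2)(96500)(+0.4935) J/mol = −95.2 kJ/mol.

−95.2 kJ/mol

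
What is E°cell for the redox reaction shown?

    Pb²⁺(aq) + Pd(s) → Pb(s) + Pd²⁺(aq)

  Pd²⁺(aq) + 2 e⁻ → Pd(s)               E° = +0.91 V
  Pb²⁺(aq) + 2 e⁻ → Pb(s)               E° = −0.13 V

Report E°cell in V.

Pb²⁺(aq) gains electrons, so the Pb²⁺/Pb couple is the cathode; the Pd²⁺/Pd couple is the anode.
E°cell = E°(cathode) − E°(anode) = −0.13 − (+0.91) = −1.04 V.

−1.04 V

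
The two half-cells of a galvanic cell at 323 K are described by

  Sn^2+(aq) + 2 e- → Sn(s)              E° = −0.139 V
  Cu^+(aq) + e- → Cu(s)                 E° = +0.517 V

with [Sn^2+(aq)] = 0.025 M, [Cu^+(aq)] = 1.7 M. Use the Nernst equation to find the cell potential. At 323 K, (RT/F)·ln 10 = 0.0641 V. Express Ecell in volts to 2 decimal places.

The Cu⁺/Cu couple has the more positive E°, so it is the cathode; Sn²⁺/Sn is the anode.
The standard potential is +0.517 − (−0.139) = +0.656 V and the balanced reaction transfers n = 2 electrons.
The balanced reaction is 2 Cu^+(aq) + Sn(s) → 2 Cu(s) + Sn^2+(aq), so Q = [Sn^2+(aq)] / [Cu^+(aq)]^2 = 0.00865 and log Q = −2.063.
Applying E = E° − (RT ln10/nF)·log Q gives +0.656 − (0.0641/2)(−2.063) = +0.72 V.

+0.72 V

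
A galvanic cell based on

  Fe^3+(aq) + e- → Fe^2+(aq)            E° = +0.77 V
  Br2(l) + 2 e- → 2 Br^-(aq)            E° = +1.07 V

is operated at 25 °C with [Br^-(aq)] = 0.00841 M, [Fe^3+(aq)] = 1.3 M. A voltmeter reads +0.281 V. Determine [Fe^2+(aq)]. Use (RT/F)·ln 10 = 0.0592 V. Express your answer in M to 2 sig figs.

The Br₂/Br⁻ couple has the larger reduction potential, so it is the cathode: E°cell = +1.07 − (+0.77) = +0.30 V and n = 2.
From the Nernst equation, log Q = n(E° − E)/0.0592 = 2·(+0.30 − (+0.281))/0.0592 = 0.642.
The balanced reaction is Br2(l) + 2 Fe^2+(aq) → 2 Br^-(aq) + 2 Fe^3+(aq), so Q = ([Br^-(aq)]^2·[Fe^3+(aq)]^2) / [Fe^2+(aq)]^2.
Solving for the unknown gives log [Fe^2+(aq)] = −2.282, so [Fe^2+(aq)] ≈ 0.0052 M.

0.0052 M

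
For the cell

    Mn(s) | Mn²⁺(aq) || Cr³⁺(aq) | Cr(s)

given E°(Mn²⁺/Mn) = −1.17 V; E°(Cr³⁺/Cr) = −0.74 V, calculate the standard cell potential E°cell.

+0.43 V

By convention the left-hand electrode in cell notation is the anode (oxidation) and the right-hand electrode is the cathode (reduction).
E°cell = E°(right) − E°(left) = −0.74 − (−1.17) = +0.43 V.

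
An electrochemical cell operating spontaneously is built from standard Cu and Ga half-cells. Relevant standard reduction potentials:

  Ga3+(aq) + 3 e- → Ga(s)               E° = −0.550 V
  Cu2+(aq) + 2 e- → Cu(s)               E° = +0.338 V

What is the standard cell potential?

The Cu²⁺/Cu couple has the higher E°, so Cu ion is reduced (cathode) and Ga is oxidized (anode).
E°cell = E°(cathode) − E°(anode) = +0.338 − (−0.550) = +0.888 V.

+0.888 V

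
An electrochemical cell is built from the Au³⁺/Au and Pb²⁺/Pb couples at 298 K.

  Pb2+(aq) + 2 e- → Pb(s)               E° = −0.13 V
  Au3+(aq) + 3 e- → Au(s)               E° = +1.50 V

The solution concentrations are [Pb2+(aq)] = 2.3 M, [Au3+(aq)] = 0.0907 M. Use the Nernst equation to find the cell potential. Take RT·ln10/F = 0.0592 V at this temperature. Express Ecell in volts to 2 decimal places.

+1.60 V

The Au³⁺/Au couple has the more positive E°, so it is the cathode; Pb²⁺/Pb is the anode.
The standard potential is +1.50 − (−0.13) = +1.63 V and the balanced reaction transfers n = 6 electrons.
Balancing gives 2 Au3+(aq) + 3 Pb(s) → 2 Au(s) + 3 Pb2+(aq); hence Q = [Pb2+(aq)]^3 / [Au3+(aq)]^2 = 1.48×10^3 (log Q = 3.170).
E = E° − (0.0592/n)·log Q = +1.63 − (0.0592/6)(3.170) = +1.60 V.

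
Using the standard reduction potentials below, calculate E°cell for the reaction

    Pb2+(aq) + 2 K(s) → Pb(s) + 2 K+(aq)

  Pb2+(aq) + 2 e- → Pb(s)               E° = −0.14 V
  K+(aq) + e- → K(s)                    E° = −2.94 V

+2.80 V

Pb2+(aq) gains electrons, so the Pb²⁺/Pb couple is the cathode; the K⁺/K couple is the anode.
E°cell = E°(cathode) − E°(anode) = −0.14 − (−2.94) = +2.80 V.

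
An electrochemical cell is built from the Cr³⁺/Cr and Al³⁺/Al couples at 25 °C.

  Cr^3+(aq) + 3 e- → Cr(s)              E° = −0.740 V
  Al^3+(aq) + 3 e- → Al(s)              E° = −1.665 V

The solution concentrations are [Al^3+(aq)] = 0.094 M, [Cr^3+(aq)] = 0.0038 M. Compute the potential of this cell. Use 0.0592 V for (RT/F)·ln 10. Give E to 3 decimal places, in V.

The Cr³⁺/Cr couple has the more positive E°, so it is the cathode; Al³⁺/Al is the anode.
The standard potential is −0.740 − (−1.665) = +0.925 V and the balanced reaction transfers n = 3 electrons.
Balancing gives Cr^3+(aq) + Al(s) → Cr(s) + Al^3+(aq); hence Q = [Al^3+(aq)] / [Cr^3+(aq)] = 24.7 (log Q = 1.393).
By the Nernst equation, E = +0.925 − (0.0592/3)·(1.393) = +0.898 V.

+0.898 V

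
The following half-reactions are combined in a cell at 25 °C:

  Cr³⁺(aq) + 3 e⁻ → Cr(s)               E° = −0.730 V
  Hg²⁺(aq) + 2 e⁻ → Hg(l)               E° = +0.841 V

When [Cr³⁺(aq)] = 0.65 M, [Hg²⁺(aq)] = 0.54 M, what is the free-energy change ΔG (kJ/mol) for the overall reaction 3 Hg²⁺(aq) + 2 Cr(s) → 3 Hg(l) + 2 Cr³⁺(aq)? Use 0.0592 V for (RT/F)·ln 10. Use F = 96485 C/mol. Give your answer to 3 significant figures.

The standard cell potential is +0.841 − (−0.730) = +1.571 V, with n = 6 electrons in the balanced equation.
Here Q = [Cr³⁺(aq)]^2 / [Hg²⁺(aq)]^3 = 2.68 (log Q = 0.429), giving E = +1.571 − (0.0592/6)·(0.429) = +1.5668 V.
ΔG = −nFE = −(6)(96485)(+1.5668) J/mol = −907 kJ/mol.

−907 kJ/mol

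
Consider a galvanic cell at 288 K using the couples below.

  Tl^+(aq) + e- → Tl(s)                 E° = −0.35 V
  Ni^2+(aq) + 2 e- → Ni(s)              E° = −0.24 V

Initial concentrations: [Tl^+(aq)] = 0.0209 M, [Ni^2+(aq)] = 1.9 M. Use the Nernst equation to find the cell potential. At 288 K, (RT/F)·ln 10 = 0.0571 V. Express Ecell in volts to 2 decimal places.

+0.21 V

Ni²⁺/Ni is reduced (cathode, E° = −0.24 V) and Tl⁺/Tl is oxidized (anode).
E°cell = E°cat − E°an = −0.24 − (−0.35) = +0.11 V; n = 2.
The balanced reaction is Ni^2+(aq) + 2 Tl(s) → Ni(s) + 2 Tl^+(aq), so Q = [Tl^+(aq)]^2 / [Ni^2+(aq)] = 0.00023 and log Q = −3.638.
Applying E = E° − (RT ln10/nF)·log Q gives +0.11 − (0.0571/2)(−3.638) = +0.21 V.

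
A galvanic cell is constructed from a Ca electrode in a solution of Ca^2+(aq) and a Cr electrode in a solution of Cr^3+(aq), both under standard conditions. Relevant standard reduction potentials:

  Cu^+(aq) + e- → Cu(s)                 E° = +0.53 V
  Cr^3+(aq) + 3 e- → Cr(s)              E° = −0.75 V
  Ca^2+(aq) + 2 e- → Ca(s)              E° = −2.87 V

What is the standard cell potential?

+2.12 V

The Cr³⁺/Cr couple has the higher E°, so Cr ion is reduced (cathode) and Ca is oxidized (anode).
E°cell = E°(cathode) − E°(anode) = −0.75 − (−2.87) = +2.12 V.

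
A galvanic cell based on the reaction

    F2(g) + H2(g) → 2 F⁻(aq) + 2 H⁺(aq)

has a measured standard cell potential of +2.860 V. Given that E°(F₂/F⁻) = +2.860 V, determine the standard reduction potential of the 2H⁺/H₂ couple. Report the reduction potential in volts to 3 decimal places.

+0.000 V

In the reaction as written the F₂/F⁻ couple is reduced (cathode) and 2H⁺/H₂ is oxidized (anode), so E°cell = E°(F₂/F⁻) − E°(2H⁺/H₂).
E°(2H⁺/H₂) = E°(cathode) − E°cell = +2.860 − (+2.860) = +0.000 V.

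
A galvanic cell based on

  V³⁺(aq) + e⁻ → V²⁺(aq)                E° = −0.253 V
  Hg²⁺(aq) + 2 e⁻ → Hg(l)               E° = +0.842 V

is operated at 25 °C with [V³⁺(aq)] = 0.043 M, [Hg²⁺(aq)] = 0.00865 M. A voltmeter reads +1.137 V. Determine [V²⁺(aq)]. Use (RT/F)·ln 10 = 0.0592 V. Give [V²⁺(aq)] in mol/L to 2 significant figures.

2.4 M

With Hg²⁺/Hg at the cathode and V³⁺/V²⁺ at the anode, E°cell = +0.842 − (−0.253) = +1.095 V (n = 2).
From the Nernst equation, log Q = n(E° − E)/0.0592 = 2·(+1.095 − (+1.137))/0.0592 = −1.419.
For Hg²⁺(aq) + 2 V²⁺(aq) → Hg(l) + 2 V³⁺(aq), the reaction quotient is Q = [V³⁺(aq)]^2 / ([Hg²⁺(aq)]·[V²⁺(aq)]^2).
Solving for the unknown gives log [V²⁺(aq)] = 0.374, so [V²⁺(aq)] ≈ 2.4 M.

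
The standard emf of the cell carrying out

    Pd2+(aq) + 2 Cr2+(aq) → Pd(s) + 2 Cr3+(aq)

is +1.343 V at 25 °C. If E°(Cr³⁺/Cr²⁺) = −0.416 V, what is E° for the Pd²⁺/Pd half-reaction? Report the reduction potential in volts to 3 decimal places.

+0.927 V

In the reaction as written the Pd²⁺/Pd couple is reduced (cathode) and Cr³⁺/Cr²⁺ is oxidized (anode), so E°cell = E°(Pd²⁺/Pd) − E°(Cr³⁺/Cr²⁺).
E°(Pd²⁺/Pd) = E°cell + E°(anode) = +1.343 + (−0.416) = +0.927 V.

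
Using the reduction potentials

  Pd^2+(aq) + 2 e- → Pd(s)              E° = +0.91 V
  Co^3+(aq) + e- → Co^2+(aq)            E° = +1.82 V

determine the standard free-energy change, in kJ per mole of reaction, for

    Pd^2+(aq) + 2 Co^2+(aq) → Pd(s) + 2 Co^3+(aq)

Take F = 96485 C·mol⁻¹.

+176 kJ/mol

In the reaction as written Pd^2+(aq) is reduced, so the Pd²⁺/Pd couple is the cathode and Co³⁺/Co²⁺ is the anode.
E°cell = +0.91 − (+1.82) = −0.91 V; balancing electrons gives n = 2.
ΔG° = −nFE°cell = −(2)(96485)(−0.91) J/mol = +176 kJ/mol.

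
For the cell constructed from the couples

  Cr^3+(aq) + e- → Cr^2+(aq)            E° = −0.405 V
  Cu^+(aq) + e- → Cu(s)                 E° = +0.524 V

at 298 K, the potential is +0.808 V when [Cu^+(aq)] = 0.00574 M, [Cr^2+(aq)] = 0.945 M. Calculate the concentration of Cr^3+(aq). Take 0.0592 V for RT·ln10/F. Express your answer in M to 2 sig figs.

0.60 M

The Cu⁺/Cu couple has the larger reduction potential, so it is the cathode: E°cell = +0.524 − (−0.405) = +0.929 V and n = 1.
Rearranging E = E° − (0.0592/n)·log Q gives log Q = 1(+0.929 − (+0.808))/0.0592 = 2.044.
The balanced reaction is Cu^+(aq) + Cr^2+(aq) → Cu(s) + Cr^3+(aq), so Q = [Cr^3+(aq)] / ([Cu^+(aq)]·[Cr^2+(aq)]).
Isolating [Cr^3+(aq)] in Q = 10^{2.044} yields log [Cr^3+(aq)] = −0.222, i.e. 0.60 M.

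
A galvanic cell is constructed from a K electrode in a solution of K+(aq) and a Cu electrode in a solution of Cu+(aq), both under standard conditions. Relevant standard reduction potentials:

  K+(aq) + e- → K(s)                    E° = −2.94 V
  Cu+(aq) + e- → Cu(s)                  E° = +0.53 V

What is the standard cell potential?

+3.47 V

Of the two couples in this cell, the one with the more positive reduction potential is reduced at the cathode: here that is Cu⁺/Cu (+0.53 V); K⁺/K (−2.94 V) is the anode.
E°cell = E°(cathode) − E°(anode) = +0.53 − (−2.94) = +3.47 V.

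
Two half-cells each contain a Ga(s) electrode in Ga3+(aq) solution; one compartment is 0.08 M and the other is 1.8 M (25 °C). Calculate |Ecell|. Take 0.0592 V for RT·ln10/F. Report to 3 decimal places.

0.027 V

For a concentration cell E°cell = 0, since both electrodes use the same couple.
The compartment with the higher Ga3+(aq) concentration (1.8 M) acts as the cathode; ions are reduced there and produced at the dilute (0.08 M) anode.
With n = 3, Ecell = −(0.0592/3)·log([dilute]/[conc]) = −(0.0592/3)·log(0.08/1.8) = +0.027 V.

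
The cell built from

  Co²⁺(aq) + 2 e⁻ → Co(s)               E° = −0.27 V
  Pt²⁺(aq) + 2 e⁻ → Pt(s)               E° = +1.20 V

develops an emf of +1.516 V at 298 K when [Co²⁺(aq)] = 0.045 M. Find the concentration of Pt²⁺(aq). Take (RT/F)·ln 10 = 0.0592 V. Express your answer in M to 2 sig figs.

Pt²⁺/Pt is the cathode (higher E°); E°cell = +1.20 − (−0.27) = +1.47 V with n = 2.
Rearranging E = E° − (0.0592/n)·log Q gives log Q = 2(+1.47 − (+1.516))/0.0592 = −1.554.
Balancing electrons gives Pt²⁺(aq) + Co(s) → Pt(s) + Co²⁺(aq); thus Q = [Co²⁺(aq)] / [Pt²⁺(aq)].
Substituting the known concentrations and solving, log [Pt²⁺(aq)] = 0.207 and [Pt²⁺(aq)] = 1.6 M.

1.6 M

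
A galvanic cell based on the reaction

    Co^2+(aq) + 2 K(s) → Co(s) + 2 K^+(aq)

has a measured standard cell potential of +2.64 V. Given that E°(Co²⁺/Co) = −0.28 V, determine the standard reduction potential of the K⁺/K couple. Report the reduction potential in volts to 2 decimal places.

−2.92 V

In the reaction as written the Co²⁺/Co couple is reduced (cathode) and K⁺/K is oxidized (anode), so E°cell = E°(Co²⁺/Co) − E°(K⁺/K).
E°(K⁺/K) = E°(cathode) − E°cell = −0.28 − (+2.64) = −2.92 V.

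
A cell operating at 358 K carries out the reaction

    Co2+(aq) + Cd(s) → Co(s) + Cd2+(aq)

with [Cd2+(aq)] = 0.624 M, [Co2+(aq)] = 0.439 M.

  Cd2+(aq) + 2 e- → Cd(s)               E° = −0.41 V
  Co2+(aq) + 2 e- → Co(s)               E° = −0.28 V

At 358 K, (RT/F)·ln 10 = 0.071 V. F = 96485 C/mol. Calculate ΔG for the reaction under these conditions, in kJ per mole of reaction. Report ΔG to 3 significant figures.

−24.0 kJ/mol

With Co²⁺/Co reduced at the cathode, E°cell = −0.28 − (−0.41) = +0.13 V and n = 2.
The reaction quotient is [Cd2+(aq)] / [Co2+(aq)] = 1.42; by Nernst, E = +0.13 − (0.071/2)(0.153) = +0.1246 V.
Then ΔG = −nFE = −2 × 96485 × +0.1246 J/mol = −24.0 kJ/mol.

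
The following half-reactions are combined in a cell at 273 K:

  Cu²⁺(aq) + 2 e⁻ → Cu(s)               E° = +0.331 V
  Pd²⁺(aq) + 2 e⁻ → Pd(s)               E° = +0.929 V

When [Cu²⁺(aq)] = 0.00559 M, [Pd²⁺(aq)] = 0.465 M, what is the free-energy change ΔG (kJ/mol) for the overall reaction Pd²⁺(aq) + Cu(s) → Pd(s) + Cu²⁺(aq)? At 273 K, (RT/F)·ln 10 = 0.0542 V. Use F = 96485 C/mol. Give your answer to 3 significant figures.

With Pd²⁺/Pd reduced at the cathode, E°cell = +0.929 − (+0.331) = +0.598 V and n = 2.
The reaction quotient is [Cu²⁺(aq)] / [Pd²⁺(aq)] = 0.012; by Nernst, E = +0.598 − (0.0542/2)(−1.920) = +0.6500 V.
Then ΔG = −nFE = −2 × 96485 × +0.6500 J/mol = −125 kJ/mol.

−125 kJ/mol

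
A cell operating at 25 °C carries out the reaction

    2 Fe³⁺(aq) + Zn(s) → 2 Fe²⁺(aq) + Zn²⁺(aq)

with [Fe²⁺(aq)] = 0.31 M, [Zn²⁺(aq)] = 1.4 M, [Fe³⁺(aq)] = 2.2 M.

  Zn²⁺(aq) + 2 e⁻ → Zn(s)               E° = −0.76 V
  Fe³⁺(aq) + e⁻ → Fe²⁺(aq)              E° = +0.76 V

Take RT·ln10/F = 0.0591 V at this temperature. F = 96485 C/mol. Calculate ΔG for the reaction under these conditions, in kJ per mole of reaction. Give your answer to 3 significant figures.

−302 kJ/mol

The standard cell potential is +0.76 − (−0.76) = +1.52 V, with n = 2 electrons in the balanced equation.
Q = ([Fe²⁺(aq)]^2·[Zn²⁺(aq)]) / [Fe³⁺(aq)]^2 = 0.0278, so log Q = −1.556 and E = +1.52 − (0.0591/2)(−1.556) = +1.5660 V.
ΔG = −nFE = −(2)(96485)(+1.5660) J/mol = −302 kJ/mol.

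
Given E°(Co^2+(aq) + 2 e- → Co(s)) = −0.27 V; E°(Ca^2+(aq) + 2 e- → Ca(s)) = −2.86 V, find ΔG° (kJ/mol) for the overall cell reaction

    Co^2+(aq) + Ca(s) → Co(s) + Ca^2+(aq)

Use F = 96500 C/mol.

In the reaction as written Co^2+(aq) is reduced, so the Co²⁺/Co couple is the cathode and Ca²⁺/Ca is the anode.
E°cell = −0.27 − (−2.86) = +2.59 V; balancing electrons gives n = 2.
ΔG° = −nFE°cell = −(2)(96500)(+2.59) J/mol = −500 kJ/mol.

−500 kJ/mol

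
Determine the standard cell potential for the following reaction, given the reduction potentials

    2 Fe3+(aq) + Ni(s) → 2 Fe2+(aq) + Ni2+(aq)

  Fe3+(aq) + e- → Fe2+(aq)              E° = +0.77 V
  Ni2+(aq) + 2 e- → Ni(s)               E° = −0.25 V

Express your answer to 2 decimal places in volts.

In the reaction as written, Fe3+(aq) is reduced (cathode) and Ni2+(aq) is produced by oxidation at the anode.
E°cell = E°(cathode) − E°(anode) = +0.77 − (−0.25) = +1.02 V.

+1.02 V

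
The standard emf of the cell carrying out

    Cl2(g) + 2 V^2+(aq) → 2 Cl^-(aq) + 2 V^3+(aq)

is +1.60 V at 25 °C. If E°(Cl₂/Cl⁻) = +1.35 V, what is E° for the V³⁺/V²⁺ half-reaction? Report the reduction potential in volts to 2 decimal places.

−0.25 V

In the reaction as written the Cl₂/Cl⁻ couple is reduced (cathode) and V³⁺/V²⁺ is oxidized (anode), so E°cell = E°(Cl₂/Cl⁻) − E°(V³⁺/V²⁺).
E°(V³⁺/V²⁺) = E°(cathode) − E°cell = +1.35 − (+1.60) = −0.25 V.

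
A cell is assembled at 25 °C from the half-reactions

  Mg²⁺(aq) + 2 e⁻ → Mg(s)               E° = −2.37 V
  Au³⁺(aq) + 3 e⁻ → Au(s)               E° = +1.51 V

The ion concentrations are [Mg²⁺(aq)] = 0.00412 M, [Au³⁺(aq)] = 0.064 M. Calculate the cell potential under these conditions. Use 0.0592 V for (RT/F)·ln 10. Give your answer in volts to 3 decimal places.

Au³⁺/Au is reduced (cathode, E° = +1.51 V) and Mg²⁺/Mg is oxidized (anode).
The standard potential is +1.51 − (−2.37) = +3.88 V and the balanced reaction transfers n = 6 electrons.
For the overall reaction 2 Au³⁺(aq) + 3 Mg(s) → 2 Au(s) + 3 Mg²⁺(aq), Q = [Mg²⁺(aq)]^3 / [Au³⁺(aq)]^2 = 1.71×10^−5, giving log Q = −4.768.
Applying E = E° − (RT ln10/nF)·log Q gives +3.88 − (0.0592/6)(−4.768) = +3.927 V.

+3.927 V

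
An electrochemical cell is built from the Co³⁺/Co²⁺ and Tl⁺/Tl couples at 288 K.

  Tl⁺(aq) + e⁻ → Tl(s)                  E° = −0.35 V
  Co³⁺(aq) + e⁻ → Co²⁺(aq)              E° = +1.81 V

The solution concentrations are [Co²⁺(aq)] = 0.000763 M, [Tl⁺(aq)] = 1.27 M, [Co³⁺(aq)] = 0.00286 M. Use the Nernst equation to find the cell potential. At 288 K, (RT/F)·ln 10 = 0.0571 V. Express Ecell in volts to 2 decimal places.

+2.19 V

Since E°(Co³⁺/Co²⁺) > E°(Tl⁺/Tl), Co³⁺/Co²⁺ serves as the cathode.
E°cell = E°cat − E°an = +1.81 − (−0.35) = +2.16 V; n = 1.
For the overall reaction Co³⁺(aq) + Tl(s) → Co²⁺(aq) + Tl⁺(aq), Q = ([Co²⁺(aq)]·[Tl⁺(aq)]) / [Co³⁺(aq)] = 0.339, giving log Q = −0.470.
Applying E = E° − (RT ln10/nF)·log Q gives +2.16 − (0.0571/1)(−0.470) = +2.19 V.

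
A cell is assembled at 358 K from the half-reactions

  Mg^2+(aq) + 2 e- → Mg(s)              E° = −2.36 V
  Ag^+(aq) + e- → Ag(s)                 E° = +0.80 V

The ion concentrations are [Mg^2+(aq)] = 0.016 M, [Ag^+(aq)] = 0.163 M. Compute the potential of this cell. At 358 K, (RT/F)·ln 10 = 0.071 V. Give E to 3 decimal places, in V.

Since E°(Ag⁺/Ag) > E°(Mg²⁺/Mg), Ag⁺/Ag serves as the cathode.
E°cell = E°cat − E°an = +0.80 − (−2.36) = +3.16 V; n = 2.
For the overall reaction 2 Ag^+(aq) + Mg(s) → 2 Ag(s) + Mg^2+(aq), Q = [Mg^2+(aq)] / [Ag^+(aq)]^2 = 0.602, giving log Q = −0.220.
Applying E = E° − (RT ln10/nF)·log Q gives +3.16 − (0.071/2)(−0.220) = +3.168 V.

+3.168 V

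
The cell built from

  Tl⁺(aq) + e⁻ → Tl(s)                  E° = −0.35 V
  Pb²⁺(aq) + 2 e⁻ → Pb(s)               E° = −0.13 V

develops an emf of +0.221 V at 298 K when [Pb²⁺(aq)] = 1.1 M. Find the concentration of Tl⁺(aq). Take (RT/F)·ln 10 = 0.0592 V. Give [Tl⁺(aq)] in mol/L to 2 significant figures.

1.0 M

Pb²⁺/Pb is the cathode (higher E°); E°cell = −0.13 − (−0.35) = +0.22 V with n = 2.
From the Nernst equation, log Q = n(E° − E)/0.0592 = 2·(+0.22 − (+0.221))/0.0592 = −0.034.
Balancing electrons gives Pb²⁺(aq) + 2 Tl(s) → Pb(s) + 2 Tl⁺(aq); thus Q = [Tl⁺(aq)]^2 / [Pb²⁺(aq)].
Solving for the unknown gives log [Tl⁺(aq)] = 0.004, so [Tl⁺(aq)] ≈ 1.0 M.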